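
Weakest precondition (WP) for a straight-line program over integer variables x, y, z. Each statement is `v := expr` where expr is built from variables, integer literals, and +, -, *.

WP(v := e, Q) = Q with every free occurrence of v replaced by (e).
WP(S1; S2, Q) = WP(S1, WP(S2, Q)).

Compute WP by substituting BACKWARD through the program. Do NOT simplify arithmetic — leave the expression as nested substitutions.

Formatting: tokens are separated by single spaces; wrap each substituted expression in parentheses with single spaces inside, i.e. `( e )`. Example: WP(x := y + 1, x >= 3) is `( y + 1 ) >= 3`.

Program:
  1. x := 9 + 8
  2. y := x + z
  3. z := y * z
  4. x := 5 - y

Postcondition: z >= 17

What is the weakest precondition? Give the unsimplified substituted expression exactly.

Answer: ( ( ( 9 + 8 ) + z ) * z ) >= 17

Derivation:
post: z >= 17
stmt 4: x := 5 - y  -- replace 0 occurrence(s) of x with (5 - y)
  => z >= 17
stmt 3: z := y * z  -- replace 1 occurrence(s) of z with (y * z)
  => ( y * z ) >= 17
stmt 2: y := x + z  -- replace 1 occurrence(s) of y with (x + z)
  => ( ( x + z ) * z ) >= 17
stmt 1: x := 9 + 8  -- replace 1 occurrence(s) of x with (9 + 8)
  => ( ( ( 9 + 8 ) + z ) * z ) >= 17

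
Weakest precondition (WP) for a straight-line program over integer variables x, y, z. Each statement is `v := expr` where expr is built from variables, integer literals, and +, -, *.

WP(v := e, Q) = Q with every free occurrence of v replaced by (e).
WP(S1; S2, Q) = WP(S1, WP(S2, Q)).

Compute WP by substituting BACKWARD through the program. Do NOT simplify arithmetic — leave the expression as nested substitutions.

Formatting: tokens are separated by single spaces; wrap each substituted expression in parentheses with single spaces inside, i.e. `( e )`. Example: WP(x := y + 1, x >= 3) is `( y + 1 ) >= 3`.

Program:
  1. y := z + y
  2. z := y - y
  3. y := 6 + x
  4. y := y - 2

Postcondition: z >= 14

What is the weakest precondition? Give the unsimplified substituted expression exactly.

Answer: ( ( z + y ) - ( z + y ) ) >= 14

Derivation:
post: z >= 14
stmt 4: y := y - 2  -- replace 0 occurrence(s) of y with (y - 2)
  => z >= 14
stmt 3: y := 6 + x  -- replace 0 occurrence(s) of y with (6 + x)
  => z >= 14
stmt 2: z := y - y  -- replace 1 occurrence(s) of z with (y - y)
  => ( y - y ) >= 14
stmt 1: y := z + y  -- replace 2 occurrence(s) of y with (z + y)
  => ( ( z + y ) - ( z + y ) ) >= 14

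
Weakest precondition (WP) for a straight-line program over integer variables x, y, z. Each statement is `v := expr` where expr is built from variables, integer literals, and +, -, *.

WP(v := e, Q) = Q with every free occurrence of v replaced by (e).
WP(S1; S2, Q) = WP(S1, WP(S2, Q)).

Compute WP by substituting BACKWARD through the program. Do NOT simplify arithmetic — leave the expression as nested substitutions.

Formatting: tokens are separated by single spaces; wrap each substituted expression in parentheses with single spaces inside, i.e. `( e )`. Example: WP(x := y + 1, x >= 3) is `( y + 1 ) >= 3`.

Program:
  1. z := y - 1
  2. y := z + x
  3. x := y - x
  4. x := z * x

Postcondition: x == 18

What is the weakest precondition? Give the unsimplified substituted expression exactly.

Answer: ( ( y - 1 ) * ( ( ( y - 1 ) + x ) - x ) ) == 18

Derivation:
post: x == 18
stmt 4: x := z * x  -- replace 1 occurrence(s) of x with (z * x)
  => ( z * x ) == 18
stmt 3: x := y - x  -- replace 1 occurrence(s) of x with (y - x)
  => ( z * ( y - x ) ) == 18
stmt 2: y := z + x  -- replace 1 occurrence(s) of y with (z + x)
  => ( z * ( ( z + x ) - x ) ) == 18
stmt 1: z := y - 1  -- replace 2 occurrence(s) of z with (y - 1)
  => ( ( y - 1 ) * ( ( ( y - 1 ) + x ) - x ) ) == 18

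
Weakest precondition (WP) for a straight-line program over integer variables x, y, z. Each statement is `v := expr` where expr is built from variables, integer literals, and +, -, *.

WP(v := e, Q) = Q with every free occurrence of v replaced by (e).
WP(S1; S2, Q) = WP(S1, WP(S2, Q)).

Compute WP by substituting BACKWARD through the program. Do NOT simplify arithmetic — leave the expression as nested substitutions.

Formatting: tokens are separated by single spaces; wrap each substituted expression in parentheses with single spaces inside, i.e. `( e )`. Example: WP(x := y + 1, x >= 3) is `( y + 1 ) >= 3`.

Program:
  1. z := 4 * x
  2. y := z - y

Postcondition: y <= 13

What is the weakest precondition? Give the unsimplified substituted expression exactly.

Answer: ( ( 4 * x ) - y ) <= 13

Derivation:
post: y <= 13
stmt 2: y := z - y  -- replace 1 occurrence(s) of y with (z - y)
  => ( z - y ) <= 13
stmt 1: z := 4 * x  -- replace 1 occurrence(s) of z with (4 * x)
  => ( ( 4 * x ) - y ) <= 13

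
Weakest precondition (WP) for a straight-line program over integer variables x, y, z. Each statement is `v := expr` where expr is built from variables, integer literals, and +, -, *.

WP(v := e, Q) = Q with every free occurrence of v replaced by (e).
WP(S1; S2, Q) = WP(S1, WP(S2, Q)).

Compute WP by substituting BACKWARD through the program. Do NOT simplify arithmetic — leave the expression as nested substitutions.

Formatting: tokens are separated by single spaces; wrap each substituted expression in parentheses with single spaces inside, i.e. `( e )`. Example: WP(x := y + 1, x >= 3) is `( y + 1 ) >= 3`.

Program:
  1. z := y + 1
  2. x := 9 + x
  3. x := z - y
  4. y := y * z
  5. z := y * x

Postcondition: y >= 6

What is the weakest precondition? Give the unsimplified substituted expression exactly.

post: y >= 6
stmt 5: z := y * x  -- replace 0 occurrence(s) of z with (y * x)
  => y >= 6
stmt 4: y := y * z  -- replace 1 occurrence(s) of y with (y * z)
  => ( y * z ) >= 6
stmt 3: x := z - y  -- replace 0 occurrence(s) of x with (z - y)
  => ( y * z ) >= 6
stmt 2: x := 9 + x  -- replace 0 occurrence(s) of x with (9 + x)
  => ( y * z ) >= 6
stmt 1: z := y + 1  -- replace 1 occurrence(s) of z with (y + 1)
  => ( y * ( y + 1 ) ) >= 6

Answer: ( y * ( y + 1 ) ) >= 6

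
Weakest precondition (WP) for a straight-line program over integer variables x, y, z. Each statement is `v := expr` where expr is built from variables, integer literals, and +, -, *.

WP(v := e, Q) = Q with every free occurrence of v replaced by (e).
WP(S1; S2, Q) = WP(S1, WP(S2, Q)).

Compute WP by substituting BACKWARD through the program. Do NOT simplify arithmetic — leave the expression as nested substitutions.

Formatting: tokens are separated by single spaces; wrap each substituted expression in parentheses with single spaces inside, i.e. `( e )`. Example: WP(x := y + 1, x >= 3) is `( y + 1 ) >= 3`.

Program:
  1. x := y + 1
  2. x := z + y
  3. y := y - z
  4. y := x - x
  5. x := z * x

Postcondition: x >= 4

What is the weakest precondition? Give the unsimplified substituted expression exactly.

Answer: ( z * ( z + y ) ) >= 4

Derivation:
post: x >= 4
stmt 5: x := z * x  -- replace 1 occurrence(s) of x with (z * x)
  => ( z * x ) >= 4
stmt 4: y := x - x  -- replace 0 occurrence(s) of y with (x - x)
  => ( z * x ) >= 4
stmt 3: y := y - z  -- replace 0 occurrence(s) of y with (y - z)
  => ( z * x ) >= 4
stmt 2: x := z + y  -- replace 1 occurrence(s) of x with (z + y)
  => ( z * ( z + y ) ) >= 4
stmt 1: x := y + 1  -- replace 0 occurrence(s) of x with (y + 1)
  => ( z * ( z + y ) ) >= 4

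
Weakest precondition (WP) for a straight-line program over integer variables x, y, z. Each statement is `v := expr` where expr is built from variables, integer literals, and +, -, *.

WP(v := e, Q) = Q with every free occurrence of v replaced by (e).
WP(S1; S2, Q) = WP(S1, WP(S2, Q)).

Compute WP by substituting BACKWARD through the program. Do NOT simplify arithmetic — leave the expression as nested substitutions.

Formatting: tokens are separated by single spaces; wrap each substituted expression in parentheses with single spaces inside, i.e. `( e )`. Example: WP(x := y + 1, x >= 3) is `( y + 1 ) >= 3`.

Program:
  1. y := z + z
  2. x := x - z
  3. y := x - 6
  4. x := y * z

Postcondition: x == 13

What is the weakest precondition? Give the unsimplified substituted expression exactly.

post: x == 13
stmt 4: x := y * z  -- replace 1 occurrence(s) of x with (y * z)
  => ( y * z ) == 13
stmt 3: y := x - 6  -- replace 1 occurrence(s) of y with (x - 6)
  => ( ( x - 6 ) * z ) == 13
stmt 2: x := x - z  -- replace 1 occurrence(s) of x with (x - z)
  => ( ( ( x - z ) - 6 ) * z ) == 13
stmt 1: y := z + z  -- replace 0 occurrence(s) of y with (z + z)
  => ( ( ( x - z ) - 6 ) * z ) == 13

Answer: ( ( ( x - z ) - 6 ) * z ) == 13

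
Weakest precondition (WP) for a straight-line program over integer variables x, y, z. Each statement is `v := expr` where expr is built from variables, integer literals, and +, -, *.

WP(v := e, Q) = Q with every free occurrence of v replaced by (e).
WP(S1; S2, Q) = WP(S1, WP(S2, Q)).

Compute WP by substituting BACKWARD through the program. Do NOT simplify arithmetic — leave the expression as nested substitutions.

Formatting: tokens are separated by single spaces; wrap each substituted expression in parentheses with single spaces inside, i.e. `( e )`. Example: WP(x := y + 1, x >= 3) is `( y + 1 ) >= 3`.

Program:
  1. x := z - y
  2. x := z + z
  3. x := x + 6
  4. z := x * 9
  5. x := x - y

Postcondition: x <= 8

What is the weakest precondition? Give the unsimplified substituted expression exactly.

Answer: ( ( ( z + z ) + 6 ) - y ) <= 8

Derivation:
post: x <= 8
stmt 5: x := x - y  -- replace 1 occurrence(s) of x with (x - y)
  => ( x - y ) <= 8
stmt 4: z := x * 9  -- replace 0 occurrence(s) of z with (x * 9)
  => ( x - y ) <= 8
stmt 3: x := x + 6  -- replace 1 occurrence(s) of x with (x + 6)
  => ( ( x + 6 ) - y ) <= 8
stmt 2: x := z + z  -- replace 1 occurrence(s) of x with (z + z)
  => ( ( ( z + z ) + 6 ) - y ) <= 8
stmt 1: x := z - y  -- replace 0 occurrence(s) of x with (z - y)
  => ( ( ( z + z ) + 6 ) - y ) <= 8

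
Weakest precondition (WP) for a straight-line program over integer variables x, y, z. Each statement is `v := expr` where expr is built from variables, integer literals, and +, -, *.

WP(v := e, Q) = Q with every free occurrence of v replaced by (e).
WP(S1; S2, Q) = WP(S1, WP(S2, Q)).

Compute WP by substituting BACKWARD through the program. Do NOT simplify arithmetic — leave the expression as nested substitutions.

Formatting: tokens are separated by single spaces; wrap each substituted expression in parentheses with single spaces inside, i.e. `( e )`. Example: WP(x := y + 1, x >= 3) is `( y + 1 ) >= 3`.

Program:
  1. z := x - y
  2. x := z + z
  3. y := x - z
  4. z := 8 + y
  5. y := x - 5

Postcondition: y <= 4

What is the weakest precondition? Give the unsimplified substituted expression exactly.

post: y <= 4
stmt 5: y := x - 5  -- replace 1 occurrence(s) of y with (x - 5)
  => ( x - 5 ) <= 4
stmt 4: z := 8 + y  -- replace 0 occurrence(s) of z with (8 + y)
  => ( x - 5 ) <= 4
stmt 3: y := x - z  -- replace 0 occurrence(s) of y with (x - z)
  => ( x - 5 ) <= 4
stmt 2: x := z + z  -- replace 1 occurrence(s) of x with (z + z)
  => ( ( z + z ) - 5 ) <= 4
stmt 1: z := x - y  -- replace 2 occurrence(s) of z with (x - y)
  => ( ( ( x - y ) + ( x - y ) ) - 5 ) <= 4

Answer: ( ( ( x - y ) + ( x - y ) ) - 5 ) <= 4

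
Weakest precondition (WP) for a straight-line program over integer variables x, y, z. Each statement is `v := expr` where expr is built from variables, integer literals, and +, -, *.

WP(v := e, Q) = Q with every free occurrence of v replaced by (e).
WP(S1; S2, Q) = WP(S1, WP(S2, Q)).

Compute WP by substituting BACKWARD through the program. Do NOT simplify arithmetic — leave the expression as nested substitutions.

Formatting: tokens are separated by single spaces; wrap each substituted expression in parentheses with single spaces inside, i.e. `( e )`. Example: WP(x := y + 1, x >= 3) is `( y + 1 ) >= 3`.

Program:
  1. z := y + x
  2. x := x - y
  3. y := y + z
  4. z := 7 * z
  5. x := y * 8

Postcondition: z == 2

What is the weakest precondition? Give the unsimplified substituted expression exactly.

Answer: ( 7 * ( y + x ) ) == 2

Derivation:
post: z == 2
stmt 5: x := y * 8  -- replace 0 occurrence(s) of x with (y * 8)
  => z == 2
stmt 4: z := 7 * z  -- replace 1 occurrence(s) of z with (7 * z)
  => ( 7 * z ) == 2
stmt 3: y := y + z  -- replace 0 occurrence(s) of y with (y + z)
  => ( 7 * z ) == 2
stmt 2: x := x - y  -- replace 0 occurrence(s) of x with (x - y)
  => ( 7 * z ) == 2
stmt 1: z := y + x  -- replace 1 occurrence(s) of z with (y + x)
  => ( 7 * ( y + x ) ) == 2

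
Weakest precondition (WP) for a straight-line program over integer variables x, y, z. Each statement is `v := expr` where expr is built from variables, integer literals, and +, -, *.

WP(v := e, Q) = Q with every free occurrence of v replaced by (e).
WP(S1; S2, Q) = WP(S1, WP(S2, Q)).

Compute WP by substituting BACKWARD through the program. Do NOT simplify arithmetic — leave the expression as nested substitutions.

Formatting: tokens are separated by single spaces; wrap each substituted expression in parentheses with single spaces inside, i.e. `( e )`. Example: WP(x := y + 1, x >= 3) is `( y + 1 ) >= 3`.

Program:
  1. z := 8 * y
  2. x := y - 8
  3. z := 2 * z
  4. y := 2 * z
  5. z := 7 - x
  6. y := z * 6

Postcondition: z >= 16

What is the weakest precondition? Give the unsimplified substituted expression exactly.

post: z >= 16
stmt 6: y := z * 6  -- replace 0 occurrence(s) of y with (z * 6)
  => z >= 16
stmt 5: z := 7 - x  -- replace 1 occurrence(s) of z with (7 - x)
  => ( 7 - x ) >= 16
stmt 4: y := 2 * z  -- replace 0 occurrence(s) of y with (2 * z)
  => ( 7 - x ) >= 16
stmt 3: z := 2 * z  -- replace 0 occurrence(s) of z with (2 * z)
  => ( 7 - x ) >= 16
stmt 2: x := y - 8  -- replace 1 occurrence(s) of x with (y - 8)
  => ( 7 - ( y - 8 ) ) >= 16
stmt 1: z := 8 * y  -- replace 0 occurrence(s) of z with (8 * y)
  => ( 7 - ( y - 8 ) ) >= 16

Answer: ( 7 - ( y - 8 ) ) >= 16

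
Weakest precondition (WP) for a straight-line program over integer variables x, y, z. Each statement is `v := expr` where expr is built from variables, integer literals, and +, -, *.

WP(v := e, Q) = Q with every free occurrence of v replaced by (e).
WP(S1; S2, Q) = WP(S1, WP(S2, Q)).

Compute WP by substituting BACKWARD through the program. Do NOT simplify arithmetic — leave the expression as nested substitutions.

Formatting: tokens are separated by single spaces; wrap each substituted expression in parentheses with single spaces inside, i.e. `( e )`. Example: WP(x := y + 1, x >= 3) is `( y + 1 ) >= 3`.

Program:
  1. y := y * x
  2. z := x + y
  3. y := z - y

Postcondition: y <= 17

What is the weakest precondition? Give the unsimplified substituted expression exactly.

post: y <= 17
stmt 3: y := z - y  -- replace 1 occurrence(s) of y with (z - y)
  => ( z - y ) <= 17
stmt 2: z := x + y  -- replace 1 occurrence(s) of z with (x + y)
  => ( ( x + y ) - y ) <= 17
stmt 1: y := y * x  -- replace 2 occurrence(s) of y with (y * x)
  => ( ( x + ( y * x ) ) - ( y * x ) ) <= 17

Answer: ( ( x + ( y * x ) ) - ( y * x ) ) <= 17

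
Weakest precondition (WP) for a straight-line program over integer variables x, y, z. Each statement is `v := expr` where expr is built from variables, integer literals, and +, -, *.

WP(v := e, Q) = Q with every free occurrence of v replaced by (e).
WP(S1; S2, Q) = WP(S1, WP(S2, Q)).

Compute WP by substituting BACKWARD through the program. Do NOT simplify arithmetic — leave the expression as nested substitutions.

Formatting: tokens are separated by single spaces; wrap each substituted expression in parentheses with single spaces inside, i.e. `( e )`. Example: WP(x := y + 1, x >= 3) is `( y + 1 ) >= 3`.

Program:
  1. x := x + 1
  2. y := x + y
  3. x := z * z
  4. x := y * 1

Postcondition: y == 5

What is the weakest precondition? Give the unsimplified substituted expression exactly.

Answer: ( ( x + 1 ) + y ) == 5

Derivation:
post: y == 5
stmt 4: x := y * 1  -- replace 0 occurrence(s) of x with (y * 1)
  => y == 5
stmt 3: x := z * z  -- replace 0 occurrence(s) of x with (z * z)
  => y == 5
stmt 2: y := x + y  -- replace 1 occurrence(s) of y with (x + y)
  => ( x + y ) == 5
stmt 1: x := x + 1  -- replace 1 occurrence(s) of x with (x + 1)
  => ( ( x + 1 ) + y ) == 5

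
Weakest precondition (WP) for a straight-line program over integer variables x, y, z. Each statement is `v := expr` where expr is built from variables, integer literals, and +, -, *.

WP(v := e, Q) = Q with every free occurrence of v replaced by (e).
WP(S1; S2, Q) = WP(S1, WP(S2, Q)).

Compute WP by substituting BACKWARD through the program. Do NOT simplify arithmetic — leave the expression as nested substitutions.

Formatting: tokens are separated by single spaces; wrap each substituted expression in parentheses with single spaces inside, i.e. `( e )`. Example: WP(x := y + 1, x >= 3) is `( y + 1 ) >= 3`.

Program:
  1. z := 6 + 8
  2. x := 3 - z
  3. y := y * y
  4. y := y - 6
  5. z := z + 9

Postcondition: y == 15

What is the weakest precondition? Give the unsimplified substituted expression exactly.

Answer: ( ( y * y ) - 6 ) == 15

Derivation:
post: y == 15
stmt 5: z := z + 9  -- replace 0 occurrence(s) of z with (z + 9)
  => y == 15
stmt 4: y := y - 6  -- replace 1 occurrence(s) of y with (y - 6)
  => ( y - 6 ) == 15
stmt 3: y := y * y  -- replace 1 occurrence(s) of y with (y * y)
  => ( ( y * y ) - 6 ) == 15
stmt 2: x := 3 - z  -- replace 0 occurrence(s) of x with (3 - z)
  => ( ( y * y ) - 6 ) == 15
stmt 1: z := 6 + 8  -- replace 0 occurrence(s) of z with (6 + 8)
  => ( ( y * y ) - 6 ) == 15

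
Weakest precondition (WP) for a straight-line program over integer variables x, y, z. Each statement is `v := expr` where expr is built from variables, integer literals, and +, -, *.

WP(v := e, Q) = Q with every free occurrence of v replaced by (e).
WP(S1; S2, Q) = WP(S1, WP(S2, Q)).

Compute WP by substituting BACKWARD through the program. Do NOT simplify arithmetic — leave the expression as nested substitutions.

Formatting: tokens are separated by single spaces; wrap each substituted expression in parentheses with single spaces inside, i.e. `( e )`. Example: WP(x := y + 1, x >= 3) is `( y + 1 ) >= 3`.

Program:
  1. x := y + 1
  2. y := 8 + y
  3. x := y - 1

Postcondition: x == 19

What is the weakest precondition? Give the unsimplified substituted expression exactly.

Answer: ( ( 8 + y ) - 1 ) == 19

Derivation:
post: x == 19
stmt 3: x := y - 1  -- replace 1 occurrence(s) of x with (y - 1)
  => ( y - 1 ) == 19
stmt 2: y := 8 + y  -- replace 1 occurrence(s) of y with (8 + y)
  => ( ( 8 + y ) - 1 ) == 19
stmt 1: x := y + 1  -- replace 0 occurrence(s) of x with (y + 1)
  => ( ( 8 + y ) - 1 ) == 19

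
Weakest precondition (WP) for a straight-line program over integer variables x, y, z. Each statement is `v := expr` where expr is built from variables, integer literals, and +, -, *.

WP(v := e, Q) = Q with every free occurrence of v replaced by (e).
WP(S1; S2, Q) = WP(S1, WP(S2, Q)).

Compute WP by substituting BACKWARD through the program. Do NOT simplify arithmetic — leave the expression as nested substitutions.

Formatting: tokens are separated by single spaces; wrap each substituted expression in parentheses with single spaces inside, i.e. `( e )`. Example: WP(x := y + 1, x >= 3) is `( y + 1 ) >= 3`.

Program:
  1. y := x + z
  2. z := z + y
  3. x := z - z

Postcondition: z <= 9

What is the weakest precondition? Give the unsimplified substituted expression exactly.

post: z <= 9
stmt 3: x := z - z  -- replace 0 occurrence(s) of x with (z - z)
  => z <= 9
stmt 2: z := z + y  -- replace 1 occurrence(s) of z with (z + y)
  => ( z + y ) <= 9
stmt 1: y := x + z  -- replace 1 occurrence(s) of y with (x + z)
  => ( z + ( x + z ) ) <= 9

Answer: ( z + ( x + z ) ) <= 9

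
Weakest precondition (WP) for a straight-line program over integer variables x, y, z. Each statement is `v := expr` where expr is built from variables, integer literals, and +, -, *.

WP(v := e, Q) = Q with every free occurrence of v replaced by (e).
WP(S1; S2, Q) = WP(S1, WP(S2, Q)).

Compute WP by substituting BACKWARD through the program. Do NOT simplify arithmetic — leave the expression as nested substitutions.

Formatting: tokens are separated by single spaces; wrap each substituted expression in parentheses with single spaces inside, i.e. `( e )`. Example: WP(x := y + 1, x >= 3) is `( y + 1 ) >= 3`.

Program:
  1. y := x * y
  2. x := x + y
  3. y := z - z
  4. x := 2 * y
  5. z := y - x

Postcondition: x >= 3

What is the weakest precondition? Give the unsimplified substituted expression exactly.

Answer: ( 2 * ( z - z ) ) >= 3

Derivation:
post: x >= 3
stmt 5: z := y - x  -- replace 0 occurrence(s) of z with (y - x)
  => x >= 3
stmt 4: x := 2 * y  -- replace 1 occurrence(s) of x with (2 * y)
  => ( 2 * y ) >= 3
stmt 3: y := z - z  -- replace 1 occurrence(s) of y with (z - z)
  => ( 2 * ( z - z ) ) >= 3
stmt 2: x := x + y  -- replace 0 occurrence(s) of x with (x + y)
  => ( 2 * ( z - z ) ) >= 3
stmt 1: y := x * y  -- replace 0 occurrence(s) of y with (x * y)
  => ( 2 * ( z - z ) ) >= 3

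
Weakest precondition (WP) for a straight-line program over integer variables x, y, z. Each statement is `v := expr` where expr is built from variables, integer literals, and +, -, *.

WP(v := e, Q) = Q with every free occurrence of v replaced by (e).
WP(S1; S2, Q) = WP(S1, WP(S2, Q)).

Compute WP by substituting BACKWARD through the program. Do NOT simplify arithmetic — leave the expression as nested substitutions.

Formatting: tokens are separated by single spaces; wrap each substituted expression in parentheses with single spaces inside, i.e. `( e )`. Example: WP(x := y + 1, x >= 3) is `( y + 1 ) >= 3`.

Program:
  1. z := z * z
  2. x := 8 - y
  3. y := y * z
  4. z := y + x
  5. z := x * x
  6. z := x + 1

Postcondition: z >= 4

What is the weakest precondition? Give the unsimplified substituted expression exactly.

post: z >= 4
stmt 6: z := x + 1  -- replace 1 occurrence(s) of z with (x + 1)
  => ( x + 1 ) >= 4
stmt 5: z := x * x  -- replace 0 occurrence(s) of z with (x * x)
  => ( x + 1 ) >= 4
stmt 4: z := y + x  -- replace 0 occurrence(s) of z with (y + x)
  => ( x + 1 ) >= 4
stmt 3: y := y * z  -- replace 0 occurrence(s) of y with (y * z)
  => ( x + 1 ) >= 4
stmt 2: x := 8 - y  -- replace 1 occurrence(s) of x with (8 - y)
  => ( ( 8 - y ) + 1 ) >= 4
stmt 1: z := z * z  -- replace 0 occurrence(s) of z with (z * z)
  => ( ( 8 - y ) + 1 ) >= 4

Answer: ( ( 8 - y ) + 1 ) >= 4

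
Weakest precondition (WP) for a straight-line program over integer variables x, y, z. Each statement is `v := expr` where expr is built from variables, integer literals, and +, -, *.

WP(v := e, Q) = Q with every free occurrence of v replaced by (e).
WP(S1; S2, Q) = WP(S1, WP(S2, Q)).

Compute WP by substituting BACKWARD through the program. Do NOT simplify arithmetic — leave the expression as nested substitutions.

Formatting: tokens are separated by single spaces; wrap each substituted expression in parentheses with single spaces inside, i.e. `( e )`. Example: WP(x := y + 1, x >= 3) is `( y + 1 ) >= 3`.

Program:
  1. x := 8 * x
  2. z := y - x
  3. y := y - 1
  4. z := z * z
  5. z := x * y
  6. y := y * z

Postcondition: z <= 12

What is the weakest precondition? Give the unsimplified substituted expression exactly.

post: z <= 12
stmt 6: y := y * z  -- replace 0 occurrence(s) of y with (y * z)
  => z <= 12
stmt 5: z := x * y  -- replace 1 occurrence(s) of z with (x * y)
  => ( x * y ) <= 12
stmt 4: z := z * z  -- replace 0 occurrence(s) of z with (z * z)
  => ( x * y ) <= 12
stmt 3: y := y - 1  -- replace 1 occurrence(s) of y with (y - 1)
  => ( x * ( y - 1 ) ) <= 12
stmt 2: z := y - x  -- replace 0 occurrence(s) of z with (y - x)
  => ( x * ( y - 1 ) ) <= 12
stmt 1: x := 8 * x  -- replace 1 occurrence(s) of x with (8 * x)
  => ( ( 8 * x ) * ( y - 1 ) ) <= 12

Answer: ( ( 8 * x ) * ( y - 1 ) ) <= 12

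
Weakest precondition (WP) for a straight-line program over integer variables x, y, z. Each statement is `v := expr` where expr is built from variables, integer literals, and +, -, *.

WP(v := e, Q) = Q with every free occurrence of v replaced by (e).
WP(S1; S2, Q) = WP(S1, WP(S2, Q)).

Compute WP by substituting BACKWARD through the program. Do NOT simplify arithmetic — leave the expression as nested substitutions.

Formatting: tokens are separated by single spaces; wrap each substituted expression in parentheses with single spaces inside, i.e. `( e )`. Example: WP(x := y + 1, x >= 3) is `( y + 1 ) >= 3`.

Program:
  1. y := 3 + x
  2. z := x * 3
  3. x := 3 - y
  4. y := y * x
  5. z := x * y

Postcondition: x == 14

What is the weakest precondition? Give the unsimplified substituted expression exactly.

Answer: ( 3 - ( 3 + x ) ) == 14

Derivation:
post: x == 14
stmt 5: z := x * y  -- replace 0 occurrence(s) of z with (x * y)
  => x == 14
stmt 4: y := y * x  -- replace 0 occurrence(s) of y with (y * x)
  => x == 14
stmt 3: x := 3 - y  -- replace 1 occurrence(s) of x with (3 - y)
  => ( 3 - y ) == 14
stmt 2: z := x * 3  -- replace 0 occurrence(s) of z with (x * 3)
  => ( 3 - y ) == 14
stmt 1: y := 3 + x  -- replace 1 occurrence(s) of y with (3 + x)
  => ( 3 - ( 3 + x ) ) == 14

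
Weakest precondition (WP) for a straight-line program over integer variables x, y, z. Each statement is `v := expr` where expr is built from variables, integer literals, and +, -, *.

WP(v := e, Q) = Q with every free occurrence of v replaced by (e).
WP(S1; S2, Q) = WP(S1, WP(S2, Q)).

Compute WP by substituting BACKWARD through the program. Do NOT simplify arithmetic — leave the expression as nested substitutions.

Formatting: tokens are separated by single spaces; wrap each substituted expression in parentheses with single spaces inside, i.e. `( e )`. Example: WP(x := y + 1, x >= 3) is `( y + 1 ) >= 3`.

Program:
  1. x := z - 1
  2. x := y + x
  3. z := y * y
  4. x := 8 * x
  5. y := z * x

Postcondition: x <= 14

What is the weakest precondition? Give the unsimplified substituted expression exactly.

Answer: ( 8 * ( y + ( z - 1 ) ) ) <= 14

Derivation:
post: x <= 14
stmt 5: y := z * x  -- replace 0 occurrence(s) of y with (z * x)
  => x <= 14
stmt 4: x := 8 * x  -- replace 1 occurrence(s) of x with (8 * x)
  => ( 8 * x ) <= 14
stmt 3: z := y * y  -- replace 0 occurrence(s) of z with (y * y)
  => ( 8 * x ) <= 14
stmt 2: x := y + x  -- replace 1 occurrence(s) of x with (y + x)
  => ( 8 * ( y + x ) ) <= 14
stmt 1: x := z - 1  -- replace 1 occurrence(s) of x with (z - 1)
  => ( 8 * ( y + ( z - 1 ) ) ) <= 14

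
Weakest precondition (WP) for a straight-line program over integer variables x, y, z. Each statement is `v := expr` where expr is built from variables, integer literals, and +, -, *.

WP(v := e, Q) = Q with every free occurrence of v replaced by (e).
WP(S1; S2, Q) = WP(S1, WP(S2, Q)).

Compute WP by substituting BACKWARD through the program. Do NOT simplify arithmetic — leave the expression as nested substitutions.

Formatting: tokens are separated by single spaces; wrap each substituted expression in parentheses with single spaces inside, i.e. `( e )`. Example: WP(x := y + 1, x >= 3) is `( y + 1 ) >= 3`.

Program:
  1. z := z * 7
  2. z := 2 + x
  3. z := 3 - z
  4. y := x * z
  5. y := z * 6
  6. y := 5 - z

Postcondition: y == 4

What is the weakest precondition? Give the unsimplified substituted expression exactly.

post: y == 4
stmt 6: y := 5 - z  -- replace 1 occurrence(s) of y with (5 - z)
  => ( 5 - z ) == 4
stmt 5: y := z * 6  -- replace 0 occurrence(s) of y with (z * 6)
  => ( 5 - z ) == 4
stmt 4: y := x * z  -- replace 0 occurrence(s) of y with (x * z)
  => ( 5 - z ) == 4
stmt 3: z := 3 - z  -- replace 1 occurrence(s) of z with (3 - z)
  => ( 5 - ( 3 - z ) ) == 4
stmt 2: z := 2 + x  -- replace 1 occurrence(s) of z with (2 + x)
  => ( 5 - ( 3 - ( 2 + x ) ) ) == 4
stmt 1: z := z * 7  -- replace 0 occurrence(s) of z with (z * 7)
  => ( 5 - ( 3 - ( 2 + x ) ) ) == 4

Answer: ( 5 - ( 3 - ( 2 + x ) ) ) == 4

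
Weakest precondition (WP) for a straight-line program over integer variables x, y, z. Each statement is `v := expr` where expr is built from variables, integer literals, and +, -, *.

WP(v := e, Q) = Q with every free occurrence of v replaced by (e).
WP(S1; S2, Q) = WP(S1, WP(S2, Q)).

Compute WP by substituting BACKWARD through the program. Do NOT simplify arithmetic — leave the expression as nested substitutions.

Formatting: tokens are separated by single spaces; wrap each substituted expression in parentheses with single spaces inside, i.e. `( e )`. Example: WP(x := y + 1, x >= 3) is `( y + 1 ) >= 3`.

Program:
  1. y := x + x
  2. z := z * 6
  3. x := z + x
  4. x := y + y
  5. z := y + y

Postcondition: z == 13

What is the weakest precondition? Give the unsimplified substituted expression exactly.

Answer: ( ( x + x ) + ( x + x ) ) == 13

Derivation:
post: z == 13
stmt 5: z := y + y  -- replace 1 occurrence(s) of z with (y + y)
  => ( y + y ) == 13
stmt 4: x := y + y  -- replace 0 occurrence(s) of x with (y + y)
  => ( y + y ) == 13
stmt 3: x := z + x  -- replace 0 occurrence(s) of x with (z + x)
  => ( y + y ) == 13
stmt 2: z := z * 6  -- replace 0 occurrence(s) of z with (z * 6)
  => ( y + y ) == 13
stmt 1: y := x + x  -- replace 2 occurrence(s) of y with (x + x)
  => ( ( x + x ) + ( x + x ) ) == 13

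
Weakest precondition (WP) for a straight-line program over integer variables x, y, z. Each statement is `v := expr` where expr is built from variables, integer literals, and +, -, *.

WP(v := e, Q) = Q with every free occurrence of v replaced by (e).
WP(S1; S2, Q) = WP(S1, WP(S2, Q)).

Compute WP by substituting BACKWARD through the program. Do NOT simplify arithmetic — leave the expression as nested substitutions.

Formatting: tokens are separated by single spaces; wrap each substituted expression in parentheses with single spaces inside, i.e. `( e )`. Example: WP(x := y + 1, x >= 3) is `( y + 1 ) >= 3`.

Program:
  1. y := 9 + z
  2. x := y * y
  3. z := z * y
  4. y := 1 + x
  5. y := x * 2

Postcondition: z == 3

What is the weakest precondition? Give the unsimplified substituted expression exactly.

Answer: ( z * ( 9 + z ) ) == 3

Derivation:
post: z == 3
stmt 5: y := x * 2  -- replace 0 occurrence(s) of y with (x * 2)
  => z == 3
stmt 4: y := 1 + x  -- replace 0 occurrence(s) of y with (1 + x)
  => z == 3
stmt 3: z := z * y  -- replace 1 occurrence(s) of z with (z * y)
  => ( z * y ) == 3
stmt 2: x := y * y  -- replace 0 occurrence(s) of x with (y * y)
  => ( z * y ) == 3
stmt 1: y := 9 + z  -- replace 1 occurrence(s) of y with (9 + z)
  => ( z * ( 9 + z ) ) == 3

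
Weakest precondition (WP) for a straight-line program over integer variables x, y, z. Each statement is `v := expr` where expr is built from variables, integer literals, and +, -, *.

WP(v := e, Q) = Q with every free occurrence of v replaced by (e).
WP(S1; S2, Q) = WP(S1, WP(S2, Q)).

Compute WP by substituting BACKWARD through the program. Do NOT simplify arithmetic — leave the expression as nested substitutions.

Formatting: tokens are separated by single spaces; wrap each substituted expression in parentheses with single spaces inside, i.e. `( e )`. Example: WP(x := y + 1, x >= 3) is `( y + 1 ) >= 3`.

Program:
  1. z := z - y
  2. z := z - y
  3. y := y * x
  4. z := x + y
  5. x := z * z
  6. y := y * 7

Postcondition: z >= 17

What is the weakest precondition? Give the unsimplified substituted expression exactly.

Answer: ( x + ( y * x ) ) >= 17

Derivation:
post: z >= 17
stmt 6: y := y * 7  -- replace 0 occurrence(s) of y with (y * 7)
  => z >= 17
stmt 5: x := z * z  -- replace 0 occurrence(s) of x with (z * z)
  => z >= 17
stmt 4: z := x + y  -- replace 1 occurrence(s) of z with (x + y)
  => ( x + y ) >= 17
stmt 3: y := y * x  -- replace 1 occurrence(s) of y with (y * x)
  => ( x + ( y * x ) ) >= 17
stmt 2: z := z - y  -- replace 0 occurrence(s) of z with (z - y)
  => ( x + ( y * x ) ) >= 17
stmt 1: z := z - y  -- replace 0 occurrence(s) of z with (z - y)
  => ( x + ( y * x ) ) >= 17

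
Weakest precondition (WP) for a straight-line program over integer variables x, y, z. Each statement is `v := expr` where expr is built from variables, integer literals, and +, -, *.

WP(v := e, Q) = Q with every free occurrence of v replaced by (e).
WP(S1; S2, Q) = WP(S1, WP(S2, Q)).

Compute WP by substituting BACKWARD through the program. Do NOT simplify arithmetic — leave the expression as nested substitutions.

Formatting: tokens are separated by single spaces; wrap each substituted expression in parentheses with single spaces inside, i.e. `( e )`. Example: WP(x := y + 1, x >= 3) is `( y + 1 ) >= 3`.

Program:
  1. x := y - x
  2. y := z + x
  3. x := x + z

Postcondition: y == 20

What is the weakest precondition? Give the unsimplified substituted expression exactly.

post: y == 20
stmt 3: x := x + z  -- replace 0 occurrence(s) of x with (x + z)
  => y == 20
stmt 2: y := z + x  -- replace 1 occurrence(s) of y with (z + x)
  => ( z + x ) == 20
stmt 1: x := y - x  -- replace 1 occurrence(s) of x with (y - x)
  => ( z + ( y - x ) ) == 20

Answer: ( z + ( y - x ) ) == 20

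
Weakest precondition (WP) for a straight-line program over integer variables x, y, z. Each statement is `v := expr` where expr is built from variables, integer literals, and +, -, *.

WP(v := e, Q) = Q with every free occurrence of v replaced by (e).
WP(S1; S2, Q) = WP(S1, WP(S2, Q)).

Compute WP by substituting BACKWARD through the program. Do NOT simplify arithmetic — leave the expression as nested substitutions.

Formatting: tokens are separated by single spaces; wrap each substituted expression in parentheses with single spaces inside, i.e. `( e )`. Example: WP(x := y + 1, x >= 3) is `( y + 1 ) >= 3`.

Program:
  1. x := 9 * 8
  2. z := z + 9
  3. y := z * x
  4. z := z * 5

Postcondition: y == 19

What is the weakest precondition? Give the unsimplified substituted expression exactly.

post: y == 19
stmt 4: z := z * 5  -- replace 0 occurrence(s) of z with (z * 5)
  => y == 19
stmt 3: y := z * x  -- replace 1 occurrence(s) of y with (z * x)
  => ( z * x ) == 19
stmt 2: z := z + 9  -- replace 1 occurrence(s) of z with (z + 9)
  => ( ( z + 9 ) * x ) == 19
stmt 1: x := 9 * 8  -- replace 1 occurrence(s) of x with (9 * 8)
  => ( ( z + 9 ) * ( 9 * 8 ) ) == 19

Answer: ( ( z + 9 ) * ( 9 * 8 ) ) == 19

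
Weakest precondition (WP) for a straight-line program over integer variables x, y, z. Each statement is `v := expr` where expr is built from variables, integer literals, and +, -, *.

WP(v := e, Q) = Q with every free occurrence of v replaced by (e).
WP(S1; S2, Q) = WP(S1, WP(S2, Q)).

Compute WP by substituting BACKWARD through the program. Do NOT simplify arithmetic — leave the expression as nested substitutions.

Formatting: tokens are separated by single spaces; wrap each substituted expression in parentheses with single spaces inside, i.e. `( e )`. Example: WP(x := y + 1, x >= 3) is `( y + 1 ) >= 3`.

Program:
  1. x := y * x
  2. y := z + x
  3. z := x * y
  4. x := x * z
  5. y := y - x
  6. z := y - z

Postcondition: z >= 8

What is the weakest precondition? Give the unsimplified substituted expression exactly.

post: z >= 8
stmt 6: z := y - z  -- replace 1 occurrence(s) of z with (y - z)
  => ( y - z ) >= 8
stmt 5: y := y - x  -- replace 1 occurrence(s) of y with (y - x)
  => ( ( y - x ) - z ) >= 8
stmt 4: x := x * z  -- replace 1 occurrence(s) of x with (x * z)
  => ( ( y - ( x * z ) ) - z ) >= 8
stmt 3: z := x * y  -- replace 2 occurrence(s) of z with (x * y)
  => ( ( y - ( x * ( x * y ) ) ) - ( x * y ) ) >= 8
stmt 2: y := z + x  -- replace 3 occurrence(s) of y with (z + x)
  => ( ( ( z + x ) - ( x * ( x * ( z + x ) ) ) ) - ( x * ( z + x ) ) ) >= 8
stmt 1: x := y * x  -- replace 6 occurrence(s) of x with (y * x)
  => ( ( ( z + ( y * x ) ) - ( ( y * x ) * ( ( y * x ) * ( z + ( y * x ) ) ) ) ) - ( ( y * x ) * ( z + ( y * x ) ) ) ) >= 8

Answer: ( ( ( z + ( y * x ) ) - ( ( y * x ) * ( ( y * x ) * ( z + ( y * x ) ) ) ) ) - ( ( y * x ) * ( z + ( y * x ) ) ) ) >= 8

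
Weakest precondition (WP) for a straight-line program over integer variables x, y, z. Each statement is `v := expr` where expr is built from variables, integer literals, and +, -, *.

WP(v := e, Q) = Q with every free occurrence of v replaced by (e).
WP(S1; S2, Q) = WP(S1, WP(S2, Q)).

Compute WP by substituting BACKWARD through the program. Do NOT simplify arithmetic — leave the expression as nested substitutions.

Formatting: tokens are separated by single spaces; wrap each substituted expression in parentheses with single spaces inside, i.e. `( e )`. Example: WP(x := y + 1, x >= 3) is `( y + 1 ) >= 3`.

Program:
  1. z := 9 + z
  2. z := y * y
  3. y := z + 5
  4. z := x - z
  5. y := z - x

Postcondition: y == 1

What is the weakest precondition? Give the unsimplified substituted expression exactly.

Answer: ( ( x - ( y * y ) ) - x ) == 1

Derivation:
post: y == 1
stmt 5: y := z - x  -- replace 1 occurrence(s) of y with (z - x)
  => ( z - x ) == 1
stmt 4: z := x - z  -- replace 1 occurrence(s) of z with (x - z)
  => ( ( x - z ) - x ) == 1
stmt 3: y := z + 5  -- replace 0 occurrence(s) of y with (z + 5)
  => ( ( x - z ) - x ) == 1
stmt 2: z := y * y  -- replace 1 occurrence(s) of z with (y * y)
  => ( ( x - ( y * y ) ) - x ) == 1
stmt 1: z := 9 + z  -- replace 0 occurrence(s) of z with (9 + z)
  => ( ( x - ( y * y ) ) - x ) == 1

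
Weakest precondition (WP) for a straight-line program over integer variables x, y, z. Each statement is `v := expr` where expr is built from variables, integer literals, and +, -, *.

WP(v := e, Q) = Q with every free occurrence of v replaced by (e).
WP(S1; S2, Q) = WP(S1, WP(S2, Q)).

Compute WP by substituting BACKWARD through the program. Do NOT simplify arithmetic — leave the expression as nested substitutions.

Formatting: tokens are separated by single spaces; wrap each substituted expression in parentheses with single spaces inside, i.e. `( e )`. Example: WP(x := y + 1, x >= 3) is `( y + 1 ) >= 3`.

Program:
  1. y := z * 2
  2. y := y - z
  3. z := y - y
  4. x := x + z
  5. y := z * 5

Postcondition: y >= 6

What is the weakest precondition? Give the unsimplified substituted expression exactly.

post: y >= 6
stmt 5: y := z * 5  -- replace 1 occurrence(s) of y with (z * 5)
  => ( z * 5 ) >= 6
stmt 4: x := x + z  -- replace 0 occurrence(s) of x with (x + z)
  => ( z * 5 ) >= 6
stmt 3: z := y - y  -- replace 1 occurrence(s) of z with (y - y)
  => ( ( y - y ) * 5 ) >= 6
stmt 2: y := y - z  -- replace 2 occurrence(s) of y with (y - z)
  => ( ( ( y - z ) - ( y - z ) ) * 5 ) >= 6
stmt 1: y := z * 2  -- replace 2 occurrence(s) of y with (z * 2)
  => ( ( ( ( z * 2 ) - z ) - ( ( z * 2 ) - z ) ) * 5 ) >= 6

Answer: ( ( ( ( z * 2 ) - z ) - ( ( z * 2 ) - z ) ) * 5 ) >= 6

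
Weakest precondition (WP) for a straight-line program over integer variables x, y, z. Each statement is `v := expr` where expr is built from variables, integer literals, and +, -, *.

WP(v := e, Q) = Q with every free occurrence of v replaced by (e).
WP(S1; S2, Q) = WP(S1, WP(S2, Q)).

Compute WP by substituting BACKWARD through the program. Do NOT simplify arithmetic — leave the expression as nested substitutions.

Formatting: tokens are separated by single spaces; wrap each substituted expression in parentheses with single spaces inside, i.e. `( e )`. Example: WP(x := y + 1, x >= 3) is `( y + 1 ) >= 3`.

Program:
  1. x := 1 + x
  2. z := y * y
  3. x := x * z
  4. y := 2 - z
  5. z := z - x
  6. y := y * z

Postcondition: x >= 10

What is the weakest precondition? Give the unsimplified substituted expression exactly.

Answer: ( ( 1 + x ) * ( y * y ) ) >= 10

Derivation:
post: x >= 10
stmt 6: y := y * z  -- replace 0 occurrence(s) of y with (y * z)
  => x >= 10
stmt 5: z := z - x  -- replace 0 occurrence(s) of z with (z - x)
  => x >= 10
stmt 4: y := 2 - z  -- replace 0 occurrence(s) of y with (2 - z)
  => x >= 10
stmt 3: x := x * z  -- replace 1 occurrence(s) of x with (x * z)
  => ( x * z ) >= 10
stmt 2: z := y * y  -- replace 1 occurrence(s) of z with (y * y)
  => ( x * ( y * y ) ) >= 10
stmt 1: x := 1 + x  -- replace 1 occurrence(s) of x with (1 + x)
  => ( ( 1 + x ) * ( y * y ) ) >= 10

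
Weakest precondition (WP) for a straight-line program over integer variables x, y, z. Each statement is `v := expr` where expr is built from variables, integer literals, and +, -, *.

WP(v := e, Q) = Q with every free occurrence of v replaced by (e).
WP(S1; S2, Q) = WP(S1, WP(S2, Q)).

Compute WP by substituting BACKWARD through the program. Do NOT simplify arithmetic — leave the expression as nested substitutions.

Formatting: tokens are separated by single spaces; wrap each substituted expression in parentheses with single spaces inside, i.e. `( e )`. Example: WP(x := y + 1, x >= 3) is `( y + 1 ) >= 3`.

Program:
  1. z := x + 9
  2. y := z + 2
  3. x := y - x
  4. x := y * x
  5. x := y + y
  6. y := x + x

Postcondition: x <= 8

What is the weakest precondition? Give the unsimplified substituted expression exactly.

post: x <= 8
stmt 6: y := x + x  -- replace 0 occurrence(s) of y with (x + x)
  => x <= 8
stmt 5: x := y + y  -- replace 1 occurrence(s) of x with (y + y)
  => ( y + y ) <= 8
stmt 4: x := y * x  -- replace 0 occurrence(s) of x with (y * x)
  => ( y + y ) <= 8
stmt 3: x := y - x  -- replace 0 occurrence(s) of x with (y - x)
  => ( y + y ) <= 8
stmt 2: y := z + 2  -- replace 2 occurrence(s) of y with (z + 2)
  => ( ( z + 2 ) + ( z + 2 ) ) <= 8
stmt 1: z := x + 9  -- replace 2 occurrence(s) of z with (x + 9)
  => ( ( ( x + 9 ) + 2 ) + ( ( x + 9 ) + 2 ) ) <= 8

Answer: ( ( ( x + 9 ) + 2 ) + ( ( x + 9 ) + 2 ) ) <= 8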